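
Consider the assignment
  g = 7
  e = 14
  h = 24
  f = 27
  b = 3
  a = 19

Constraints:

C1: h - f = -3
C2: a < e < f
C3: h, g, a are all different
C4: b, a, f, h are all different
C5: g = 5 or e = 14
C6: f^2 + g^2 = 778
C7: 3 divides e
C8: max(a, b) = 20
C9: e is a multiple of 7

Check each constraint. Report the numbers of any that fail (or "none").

C1: h - f = 24 - 27 = -3 — holds.
C2: values 19, 14, 27; a = 19 is not < e = 14 — fails.
C3: values 24, 7, 19 are pairwise distinct — holds.
C4: values 3, 19, 27, 24 are pairwise distinct — holds.
C5: g = 7 ≠ 5, but e = 14 = 14 (second disjunct) — holds.
C6: f^2 + g^2 = 27^2 + 7^2 = 729 + 49 = 778 — holds.
C7: 14 = 3*4 + 2, so 3 does not divide 14 — fails.
C8: max(19, 3) = 19, not 20 — fails.
C9: 14 / 7 = 2, so 7 divides 14 — holds.

No — constraints 2, 7, 8 are not satisfied.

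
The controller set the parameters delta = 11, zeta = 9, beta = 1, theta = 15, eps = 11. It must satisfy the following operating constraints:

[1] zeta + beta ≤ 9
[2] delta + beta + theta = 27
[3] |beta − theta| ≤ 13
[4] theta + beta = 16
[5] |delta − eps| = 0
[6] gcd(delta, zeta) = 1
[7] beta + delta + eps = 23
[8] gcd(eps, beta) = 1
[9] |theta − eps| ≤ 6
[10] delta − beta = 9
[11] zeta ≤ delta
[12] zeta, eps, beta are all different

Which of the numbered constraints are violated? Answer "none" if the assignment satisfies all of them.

[1] zeta + beta = 9 + 1 = 10; 10 > 9, bound 9 not met — fails.
[2] delta + beta + theta = 11 + 1 + 15 = 27 — holds.
[3] |1 − 15| = 14; 14 > 13, exceeds bound 13 — fails.
[4] theta + beta = 15 + 1 = 16 — holds.
[5] |11 − 11| = 0 — holds.
[6] gcd(11, 9) = 1 — holds.
[7] beta + delta + eps = 1 + 11 + 11 = 23 — holds.
[8] gcd(11, 1) = 1 — holds.
[9] |15 − 11| = 4; 4 ≤ 6 — holds.
[10] delta − beta = 11 − 1 = 10, not 9 — fails.
[11] zeta = 9, delta = 11; 9 ≤ 11 — holds.
[12] values 9, 11, 1 are pairwise distinct — holds.

No — constraints 1, 3, and 10 are not satisfied.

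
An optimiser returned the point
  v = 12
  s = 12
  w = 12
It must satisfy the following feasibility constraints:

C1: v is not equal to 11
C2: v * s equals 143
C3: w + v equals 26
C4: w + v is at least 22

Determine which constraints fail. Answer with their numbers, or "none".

The assignment fails constraints 2, 3.

C1: v = 12, and 12 ≠ 11 — satisfied.
C2: v * s = 12 * 12 = 144, not 143 — violated.
C3: w + v = 12 + 12 = 24, not 26 — violated.
C4: w + v = 12 + 12 = 24; 24 ≥ 22 — satisfied.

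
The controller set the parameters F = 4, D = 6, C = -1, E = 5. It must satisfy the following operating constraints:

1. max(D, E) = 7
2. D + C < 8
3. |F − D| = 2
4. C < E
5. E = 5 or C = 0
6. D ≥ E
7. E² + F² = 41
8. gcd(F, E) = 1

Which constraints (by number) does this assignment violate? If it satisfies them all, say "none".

No — constraint 1 is not satisfied.

1. max(6, 5) = 6, not 7  FAIL
2. D + C = 6 + (-1) = 5; 5 < 8  OK
3. |4 − 6| = 2  OK
4. C = -1, E = 5; -1 < 5  OK
5. E = 5 = 5 (first disjunct)  OK
6. D = 6, E = 5; 6 ≥ 5  OK
7. E² + F² = 5² + 4² = 25 + 16 = 41  OK
8. gcd(4, 5) = 1  OK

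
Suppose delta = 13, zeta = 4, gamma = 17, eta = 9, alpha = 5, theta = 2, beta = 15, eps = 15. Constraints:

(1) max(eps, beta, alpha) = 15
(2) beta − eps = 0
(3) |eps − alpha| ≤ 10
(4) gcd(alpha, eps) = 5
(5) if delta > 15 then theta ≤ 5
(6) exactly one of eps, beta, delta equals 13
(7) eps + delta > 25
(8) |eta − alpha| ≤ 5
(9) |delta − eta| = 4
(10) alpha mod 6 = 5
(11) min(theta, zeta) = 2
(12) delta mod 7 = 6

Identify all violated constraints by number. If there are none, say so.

All constraints are satisfied.

(1) max(15, 15, 5) = 15  OK
(2) beta − eps = 15 − 15 = 0  OK
(3) |15 − 5| = 10; 10 ≤ 10  OK
(4) gcd(5, 15) = 5  OK
(5) delta = 13, not > 15; antecedent false, conditional vacuously true  OK
(6) eps=15, beta=15, delta=13; 1 of them equals 13  OK
(7) eps + delta = 15 + 13 = 28; 28 > 25  OK
(8) |9 − 5| = 4; 4 ≤ 5  OK
(9) |13 − 9| = 4  OK
(10) 5 mod 6 = 5  OK
(11) min(2, 4) = 2  OK
(12) 13 mod 7 = 6  OK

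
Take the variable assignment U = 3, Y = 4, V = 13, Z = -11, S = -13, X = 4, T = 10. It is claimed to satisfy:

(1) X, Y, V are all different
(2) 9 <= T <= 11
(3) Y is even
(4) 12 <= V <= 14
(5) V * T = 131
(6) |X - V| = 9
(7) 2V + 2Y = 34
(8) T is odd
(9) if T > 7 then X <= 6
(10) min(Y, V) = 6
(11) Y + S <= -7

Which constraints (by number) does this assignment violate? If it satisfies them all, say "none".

Violated: 1, 5, 8, and 10.

(1) X = Y = 4, not all different — violated.
(2) T = 10 lies in [9, 11] — OK.
(3) Y = 4 is even — OK.
(4) V = 13 lies in [12, 14] — OK.
(5) V * T = 13 * 10 = 130, not 131 — violated.
(6) |4 - 13| = 9 — OK.
(7) 2V + 2Y = 2(13) + 2(4) = 34 — OK.
(8) T = 10 is even — violated.
(9) T = 10 > 7, so we need X ≤ 6; X = 4 ≤ 6 — OK.
(10) min(4, 13) = 4, not 6 — violated.
(11) Y + S = 4 + (-13) = -9; -9 ≤ -7 — OK.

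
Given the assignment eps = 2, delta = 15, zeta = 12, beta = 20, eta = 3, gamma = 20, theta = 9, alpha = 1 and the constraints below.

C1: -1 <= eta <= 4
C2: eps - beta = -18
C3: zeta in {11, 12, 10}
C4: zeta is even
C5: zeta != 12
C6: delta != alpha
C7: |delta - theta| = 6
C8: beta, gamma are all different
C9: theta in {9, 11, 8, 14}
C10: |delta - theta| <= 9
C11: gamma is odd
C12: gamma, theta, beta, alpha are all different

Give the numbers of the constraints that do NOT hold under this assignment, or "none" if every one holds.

No — constraints 5, 8, 11, and 12 are not satisfied.

C1: eta = 3 lies in [-1, 4] — satisfied.
C2: eps - beta = 2 - 20 = -18 — satisfied.
C3: zeta = 12 is in {11, 12, 10} — satisfied.
C4: zeta = 12 is even — satisfied.
C5: zeta = 12, but 12 is required to differ — violated.
C6: delta = 15, alpha = 1; distinct — satisfied.
C7: |15 - 9| = 6 — satisfied.
C8: beta = gamma = 20, not all different — violated.
C9: theta = 9 is in {9, 11, 8, 14} — satisfied.
C10: |15 - 9| = 6; 6 ≤ 9 — satisfied.
C11: gamma = 20 is even — violated.
C12: gamma = beta = 20, not all different — violated.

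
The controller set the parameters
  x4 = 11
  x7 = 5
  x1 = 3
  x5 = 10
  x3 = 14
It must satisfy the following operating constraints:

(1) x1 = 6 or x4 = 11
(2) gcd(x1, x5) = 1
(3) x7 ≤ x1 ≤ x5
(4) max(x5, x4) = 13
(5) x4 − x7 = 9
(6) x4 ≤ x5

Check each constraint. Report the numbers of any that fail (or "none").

The assignment fails constraints 3, 4, 5, and 6.

(1) x1 = 3 ≠ 6, but x4 = 11 = 11 (second disjunct) — holds.
(2) gcd(3, 10) = 1 — holds.
(3) values 5, 3, 10; x7 = 5 is not ≤ x1 = 3 — fails.
(4) max(10, 11) = 11, not 13 — fails.
(5) x4 − x7 = 11 − 5 = 6, not 9 — fails.
(6) x4 = 11, x5 = 10; 11 > 10 (want ≤) — fails.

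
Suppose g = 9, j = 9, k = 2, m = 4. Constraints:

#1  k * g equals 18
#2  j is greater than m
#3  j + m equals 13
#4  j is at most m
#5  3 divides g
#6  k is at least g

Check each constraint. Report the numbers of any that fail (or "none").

#1 k * g = 2 * 9 = 18  yes
#2 j = 9, m = 4; 9 > 4  yes
#3 j + m = 9 + 4 = 13  yes
#4 j = 9, m = 4; 9 > 4 (want ≤)  no
#5 9 / 3 = 3, so 3 divides 9  yes
#6 k = 2, g = 9; 2 < 9 (want ≥)  no

Constraints 4 and 6 do not hold.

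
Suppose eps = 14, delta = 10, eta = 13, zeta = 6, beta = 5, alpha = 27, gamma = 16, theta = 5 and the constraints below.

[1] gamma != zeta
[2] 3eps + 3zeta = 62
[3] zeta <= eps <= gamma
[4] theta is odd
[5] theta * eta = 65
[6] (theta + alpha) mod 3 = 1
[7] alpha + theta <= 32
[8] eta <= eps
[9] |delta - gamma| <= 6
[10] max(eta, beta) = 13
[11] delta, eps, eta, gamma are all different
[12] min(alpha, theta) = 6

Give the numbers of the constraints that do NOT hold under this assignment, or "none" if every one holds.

Constraints 2, 6, 12 do not hold.

[1] gamma = 16, zeta = 6; distinct — OK.
[2] 3eps + 3zeta = 3(14) + 3(6) = 60, not 62 — violated.
[3] values 6 <= 14 <= 16 — OK.
[4] theta = 5 is odd — OK.
[5] theta * eta = 5 * 13 = 65 — OK.
[6] theta + alpha = 32; 32 mod 3 = 2, not 1 — violated.
[7] alpha + theta = 27 + 5 = 32; 32 ≤ 32 — OK.
[8] eta = 13, eps = 14; 13 ≤ 14 — OK.
[9] |10 - 16| = 6; 6 ≤ 6 — OK.
[10] max(13, 5) = 13 — OK.
[11] values 10, 14, 13, 16 are pairwise distinct — OK.
[12] min(27, 5) = 5, not 6 — violated.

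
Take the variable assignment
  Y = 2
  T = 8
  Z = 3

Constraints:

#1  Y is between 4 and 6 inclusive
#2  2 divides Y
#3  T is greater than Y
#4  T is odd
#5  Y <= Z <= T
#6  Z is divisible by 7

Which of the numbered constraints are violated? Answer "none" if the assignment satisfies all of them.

Violated: 1, 4, and 6.

#1 Y = 2 is outside [4, 6] — does not hold.
#2 2 / 2 = 1, so 2 divides 2 — holds.
#3 T = 8, Y = 2; 8 > 2 — holds.
#4 T = 8 is even — does not hold.
#5 values 2 <= 3 <= 8 — holds.
#6 3 = 7*0 + 3, so 7 does not divide 3 — does not hold.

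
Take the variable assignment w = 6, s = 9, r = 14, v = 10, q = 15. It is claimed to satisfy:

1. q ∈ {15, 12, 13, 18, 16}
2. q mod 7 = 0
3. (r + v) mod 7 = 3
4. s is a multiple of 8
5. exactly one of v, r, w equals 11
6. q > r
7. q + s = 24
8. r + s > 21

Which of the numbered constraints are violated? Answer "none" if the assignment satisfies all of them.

1. q = 15 is in {15, 12, 13, 18, 16}  true
2. 15 mod 7 = 1, not 0  false
3. r + v = 24; 24 mod 7 = 3  true
4. 9 = 8×1 + 1, so 8 does not divide 9  false
5. v=10, r=14, w=6; 0 of them equal 11, not exactly one  false
6. q = 15, r = 14; 15 > 14  true
7. q + s = 15 + 9 = 24  true
8. r + s = 14 + 9 = 23; 23 > 21  true

The assignment fails constraints 2, 4, and 5.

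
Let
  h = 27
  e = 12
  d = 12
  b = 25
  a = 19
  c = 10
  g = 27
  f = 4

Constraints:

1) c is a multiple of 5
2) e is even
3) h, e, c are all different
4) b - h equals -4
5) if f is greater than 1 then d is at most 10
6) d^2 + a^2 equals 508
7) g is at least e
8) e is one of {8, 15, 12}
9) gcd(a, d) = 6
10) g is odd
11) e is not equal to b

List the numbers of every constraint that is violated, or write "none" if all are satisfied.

The assignment fails constraints 4, 5, 6, and 9.

1) 10 / 5 = 2, so 5 divides 10 — OK.
2) e = 12 is even — OK.
3) values 27, 12, 10 are pairwise distinct — OK.
4) b - h = 25 - 27 = -2, not -4 — violated.
5) f = 4 > 1, so we need d ≤ 10; but d = 12 > 10 — violated.
6) d^2 + a^2 = 12^2 + 19^2 = 144 + 361 = 505, not 508 — violated.
7) g = 27, e = 12; 27 ≥ 12 — OK.
8) e = 12 is in {8, 15, 12} — OK.
9) gcd(19, 12) = 1, not 6 — violated.
10) g = 27 is odd — OK.
11) e = 12, b = 25; distinct — OK.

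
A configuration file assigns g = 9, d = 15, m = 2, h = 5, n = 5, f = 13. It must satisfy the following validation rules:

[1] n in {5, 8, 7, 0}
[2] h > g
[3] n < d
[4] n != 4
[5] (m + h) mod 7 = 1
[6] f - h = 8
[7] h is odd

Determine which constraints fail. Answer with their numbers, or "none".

No — constraints 2 and 5 are not satisfied.

[1] n = 5 is in {5, 8, 7, 0} — satisfied.
[2] h = 5, g = 9; 5 ≤ 9 (want >) — violated.
[3] n = 5, d = 15; 5 < 15 — satisfied.
[4] n = 5, and 5 ≠ 4 — satisfied.
[5] m + h = 7; 7 mod 7 = 0, not 1 — violated.
[6] f - h = 13 - 5 = 8 — satisfied.
[7] h = 5 is odd — satisfied.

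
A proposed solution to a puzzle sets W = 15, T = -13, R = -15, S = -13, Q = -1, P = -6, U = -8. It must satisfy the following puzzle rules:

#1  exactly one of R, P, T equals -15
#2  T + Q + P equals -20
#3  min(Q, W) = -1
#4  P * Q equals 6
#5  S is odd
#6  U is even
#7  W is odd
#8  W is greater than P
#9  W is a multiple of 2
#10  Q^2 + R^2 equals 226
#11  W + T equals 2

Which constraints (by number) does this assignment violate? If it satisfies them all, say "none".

Violated: 9.

#1 R=-15, P=-6, T=-13; 1 of them equals -15 — OK.
#2 T + Q + P = -13 + (-1) + (-6) = -20 — OK.
#3 min(-1, 15) = -1 — OK.
#4 P * Q = -6 * (-1) = 6 — OK.
#5 S = -13 is odd — OK.
#6 U = -8 is even — OK.
#7 W = 15 is odd — OK.
#8 W = 15, P = -6; 15 > -6 — OK.
#9 15 = 2*7 + 1, so 2 does not divide 15 — violated.
#10 Q^2 + R^2 = (-1)^2 + (-15)^2 = 1 + 225 = 226 — OK.
#11 W + T = 15 + (-13) = 2 — OK.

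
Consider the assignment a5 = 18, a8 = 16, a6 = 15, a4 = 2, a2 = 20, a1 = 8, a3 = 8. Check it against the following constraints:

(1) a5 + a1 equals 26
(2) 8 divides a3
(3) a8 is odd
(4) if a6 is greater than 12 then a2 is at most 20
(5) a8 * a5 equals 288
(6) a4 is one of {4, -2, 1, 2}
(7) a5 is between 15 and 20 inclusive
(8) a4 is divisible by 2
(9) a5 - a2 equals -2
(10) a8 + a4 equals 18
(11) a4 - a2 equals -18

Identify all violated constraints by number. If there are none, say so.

(1) a5 + a1 = 18 + 8 = 26  true
(2) 8 / 8 = 1, so 8 divides 8  true
(3) a8 = 16 is even  false
(4) a6 = 15 > 12, so we need a2 ≤ 20; a2 = 20 ≤ 20  true
(5) a8 * a5 = 16 * 18 = 288  true
(6) a4 = 2 is in {4, -2, 1, 2}  true
(7) a5 = 18 lies in [15, 20]  true
(8) 2 / 2 = 1, so 2 divides 2  true
(9) a5 - a2 = 18 - 20 = -2  true
(10) a8 + a4 = 16 + 2 = 18  true
(11) a4 - a2 = 2 - 20 = -18  true

No — constraint 3 is not satisfied.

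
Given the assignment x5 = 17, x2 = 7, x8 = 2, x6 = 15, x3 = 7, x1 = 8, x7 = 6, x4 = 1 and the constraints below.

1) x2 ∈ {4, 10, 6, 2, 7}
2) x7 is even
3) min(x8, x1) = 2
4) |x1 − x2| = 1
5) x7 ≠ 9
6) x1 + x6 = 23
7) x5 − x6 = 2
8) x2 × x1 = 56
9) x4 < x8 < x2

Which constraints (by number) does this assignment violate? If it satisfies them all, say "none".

None — every constraint holds.

1) x2 = 7 is in {4, 10, 6, 2, 7} — holds.
2) x7 = 6 is even — holds.
3) min(2, 8) = 2 — holds.
4) |8 − 7| = 1 — holds.
5) x7 = 6, and 6 ≠ 9 — holds.
6) x1 + x6 = 8 + 15 = 23 — holds.
7) x5 − x6 = 17 − 15 = 2 — holds.
8) x2 × x1 = 7 × 8 = 56 — holds.
9) values 1 < 2 < 7 — holds.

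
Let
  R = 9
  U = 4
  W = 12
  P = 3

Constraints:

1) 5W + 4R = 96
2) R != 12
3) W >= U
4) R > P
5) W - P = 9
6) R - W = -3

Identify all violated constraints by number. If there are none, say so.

1) 5W + 4R = 5(12) + 4(9) = 96 — OK.
2) R = 9, and 9 ≠ 12 — OK.
3) W = 12, U = 4; 12 ≥ 4 — OK.
4) R = 9, P = 3; 9 > 3 — OK.
5) W - P = 12 - 3 = 9 — OK.
6) R - W = 9 - 12 = -3 — OK.

The assignment satisfies every constraint.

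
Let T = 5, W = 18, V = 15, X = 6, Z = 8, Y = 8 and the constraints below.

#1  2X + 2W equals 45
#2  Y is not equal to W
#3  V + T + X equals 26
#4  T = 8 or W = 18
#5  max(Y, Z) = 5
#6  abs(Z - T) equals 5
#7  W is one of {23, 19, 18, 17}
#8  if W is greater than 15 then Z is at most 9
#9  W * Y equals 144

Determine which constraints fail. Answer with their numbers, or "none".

#1 2X + 2W = 2(6) + 2(18) = 48, not 45  ✘
#2 Y = 8, W = 18; distinct  ✔
#3 V + T + X = 15 + 5 + 6 = 26  ✔
#4 T = 5 ≠ 8, but W = 18 = 18 (second disjunct)  ✔
#5 max(8, 8) = 8, not 5  ✘
#6 abs(8 - 5) = 3, not 5  ✘
#7 W = 18 is in {23, 19, 18, 17}  ✔
#8 W = 18 > 15, so we need Z ≤ 9; Z = 8 ≤ 9  ✔
#9 W * Y = 18 * 8 = 144  ✔

The assignment fails constraints 1, 5, and 6.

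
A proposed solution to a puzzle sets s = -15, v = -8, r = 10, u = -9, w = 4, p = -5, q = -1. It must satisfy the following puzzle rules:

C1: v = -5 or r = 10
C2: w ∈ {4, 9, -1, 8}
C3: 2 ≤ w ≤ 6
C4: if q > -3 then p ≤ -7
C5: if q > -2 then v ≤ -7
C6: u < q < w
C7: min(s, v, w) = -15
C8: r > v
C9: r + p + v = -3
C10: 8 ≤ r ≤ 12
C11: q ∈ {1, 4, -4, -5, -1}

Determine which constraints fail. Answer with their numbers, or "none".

C1: v = -8 ≠ -5, but r = 10 = 10 (second disjunct)  OK
C2: w = 4 is in {4, 9, -1, 8}  OK
C3: w = 4 lies in [2, 6]  OK
C4: q = -1 > -3, so we need p ≤ -7; but p = -5 > -7  FAIL
C5: q = -1 > -2, so we need v ≤ -7; v = -8 ≤ -7  OK
C6: values -9 < -1 < 4  OK
C7: min(-15, -8, 4) = -15  OK
C8: r = 10, v = -8; 10 > -8  OK
C9: r + p + v = 10 + (-5) + (-8) = -3  OK
C10: r = 10 lies in [8, 12]  OK
C11: q = -1 is in {1, 4, -4, -5, -1}  OK

The assignment fails constraint 4.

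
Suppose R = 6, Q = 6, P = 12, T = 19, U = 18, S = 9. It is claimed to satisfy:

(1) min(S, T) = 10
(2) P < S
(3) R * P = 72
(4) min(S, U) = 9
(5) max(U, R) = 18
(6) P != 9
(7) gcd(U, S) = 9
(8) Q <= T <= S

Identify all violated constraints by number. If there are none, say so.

Constraints 1, 2, and 8 do not hold.

(1) min(9, 19) = 9, not 10  FAIL
(2) P = 12, S = 9; 12 ≥ 9 (want <)  FAIL
(3) R * P = 6 * 12 = 72  OK
(4) min(9, 18) = 9  OK
(5) max(18, 6) = 18  OK
(6) P = 12, and 12 ≠ 9  OK
(7) gcd(18, 9) = 9  OK
(8) values 6, 19, 9; T = 19 is not <= S = 9  FAIL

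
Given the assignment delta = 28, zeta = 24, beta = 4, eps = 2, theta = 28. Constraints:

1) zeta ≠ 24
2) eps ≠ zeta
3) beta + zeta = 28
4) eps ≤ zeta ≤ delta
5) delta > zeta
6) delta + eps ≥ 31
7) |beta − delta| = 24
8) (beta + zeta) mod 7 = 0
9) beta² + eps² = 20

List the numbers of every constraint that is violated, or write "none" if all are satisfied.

Violated: 1, 6.

1) zeta = 24, but 24 is required to differ  ✗
2) eps = 2, zeta = 24; distinct  ✓
3) beta + zeta = 4 + 24 = 28  ✓
4) values 2 ≤ 24 ≤ 28  ✓
5) delta = 28, zeta = 24; 28 > 24  ✓
6) delta + eps = 28 + 2 = 30; 30 < 31, bound 31 not met  ✗
7) |4 − 28| = 24  ✓
8) beta + zeta = 28; 28 mod 7 = 0  ✓
9) beta² + eps² = 4² + 2² = 16 + 4 = 20  ✓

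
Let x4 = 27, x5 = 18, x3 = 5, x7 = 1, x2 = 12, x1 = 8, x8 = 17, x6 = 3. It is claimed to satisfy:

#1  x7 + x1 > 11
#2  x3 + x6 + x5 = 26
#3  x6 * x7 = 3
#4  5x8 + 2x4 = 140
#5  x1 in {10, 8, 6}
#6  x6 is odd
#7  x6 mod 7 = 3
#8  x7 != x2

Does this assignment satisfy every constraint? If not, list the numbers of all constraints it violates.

Constraints 1 and 4 do not hold.

#1 x7 + x1 = 1 + 8 = 9; 9 ≤ 11, bound 11 not met — violated.
#2 x3 + x6 + x5 = 5 + 3 + 18 = 26 — OK.
#3 x6 * x7 = 3 * 1 = 3 — OK.
#4 5x8 + 2x4 = 5(17) + 2(27) = 139, not 140 — violated.
#5 x1 = 8 is in {10, 8, 6} — OK.
#6 x6 = 3 is odd — OK.
#7 3 mod 7 = 3 — OK.
#8 x7 = 1, x2 = 12; distinct — OK.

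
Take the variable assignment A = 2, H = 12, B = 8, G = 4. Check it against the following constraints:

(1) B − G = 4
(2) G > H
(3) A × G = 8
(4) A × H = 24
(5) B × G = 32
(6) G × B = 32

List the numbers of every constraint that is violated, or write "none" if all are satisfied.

(1) B − G = 8 − 4 = 4  yes
(2) G = 4, H = 12; 4 ≤ 12 (want >)  no
(3) A × G = 2 × 4 = 8  yes
(4) A × H = 2 × 12 = 24  yes
(5) B × G = 8 × 4 = 32  yes
(6) G × B = 4 × 8 = 32  yes

Constraint 2 does not hold.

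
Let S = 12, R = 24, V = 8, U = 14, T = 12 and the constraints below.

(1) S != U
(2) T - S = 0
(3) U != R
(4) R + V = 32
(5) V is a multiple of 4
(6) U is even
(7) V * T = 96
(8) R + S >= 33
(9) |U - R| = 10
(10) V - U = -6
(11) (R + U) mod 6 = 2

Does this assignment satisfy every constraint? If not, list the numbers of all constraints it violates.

All constraints are satisfied.

(1) S = 12, U = 14; distinct — OK.
(2) T - S = 12 - 12 = 0 — OK.
(3) U = 14, R = 24; distinct — OK.
(4) R + V = 24 + 8 = 32 — OK.
(5) 8 / 4 = 2, so 4 divides 8 — OK.
(6) U = 14 is even — OK.
(7) V * T = 8 * 12 = 96 — OK.
(8) R + S = 24 + 12 = 36; 36 ≥ 33 — OK.
(9) |14 - 24| = 10 — OK.
(10) V - U = 8 - 14 = -6 — OK.
(11) R + U = 38; 38 mod 6 = 2 — OK.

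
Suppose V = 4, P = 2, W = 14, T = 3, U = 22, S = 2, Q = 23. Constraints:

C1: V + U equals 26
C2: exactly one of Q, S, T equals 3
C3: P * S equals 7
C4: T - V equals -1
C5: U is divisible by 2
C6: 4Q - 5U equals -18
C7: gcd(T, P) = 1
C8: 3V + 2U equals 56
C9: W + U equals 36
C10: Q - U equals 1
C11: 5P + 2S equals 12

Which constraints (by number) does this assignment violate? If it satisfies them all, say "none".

Violated: 3 and 11.

C1: V + U = 4 + 22 = 26  ✓
C2: Q=23, S=2, T=3; 1 of them equals 3  ✓
C3: P * S = 2 * 2 = 4, not 7  ✗
C4: T - V = 3 - 4 = -1  ✓
C5: 22 / 2 = 11, so 2 divides 22  ✓
C6: 4Q - 5U = 4(23) - 5(22) = -18  ✓
C7: gcd(3, 2) = 1  ✓
C8: 3V + 2U = 3(4) + 2(22) = 56  ✓
C9: W + U = 14 + 22 = 36  ✓
C10: Q - U = 23 - 22 = 1  ✓
C11: 5P + 2S = 5(2) + 2(2) = 14, not 12  ✗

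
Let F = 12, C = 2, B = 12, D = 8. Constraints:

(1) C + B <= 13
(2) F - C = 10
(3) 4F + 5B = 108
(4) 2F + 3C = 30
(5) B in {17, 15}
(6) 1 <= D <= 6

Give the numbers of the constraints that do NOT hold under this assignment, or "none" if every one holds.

(1) C + B = 2 + 12 = 14; 14 > 13, bound 13 not met — violated.
(2) F - C = 12 - 2 = 10 — OK.
(3) 4F + 5B = 4(12) + 5(12) = 108 — OK.
(4) 2F + 3C = 2(12) + 3(2) = 30 — OK.
(5) B = 12 is not in {17, 15} — violated.
(6) D = 8 is outside [1, 6] — violated.

Constraints 1, 5, 6 do not hold.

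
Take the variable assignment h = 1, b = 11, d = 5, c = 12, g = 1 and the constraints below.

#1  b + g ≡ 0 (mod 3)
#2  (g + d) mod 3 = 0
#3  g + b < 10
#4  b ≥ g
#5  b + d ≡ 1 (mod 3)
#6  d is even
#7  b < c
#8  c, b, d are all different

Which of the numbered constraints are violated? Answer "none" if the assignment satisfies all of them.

#1 b + g = 12; 12 mod 3 = 0  ✔
#2 g + d = 6; 6 mod 3 = 0  ✔
#3 g + b = 1 + 11 = 12; 12 ≥ 10, bound 10 not met  ✘
#4 b = 11, g = 1; 11 ≥ 1  ✔
#5 b + d = 16; 16 mod 3 = 1  ✔
#6 d = 5 is odd  ✘
#7 b = 11, c = 12; 11 < 12  ✔
#8 values 12, 11, 5 are pairwise distinct  ✔

The assignment fails constraints 3 and 6.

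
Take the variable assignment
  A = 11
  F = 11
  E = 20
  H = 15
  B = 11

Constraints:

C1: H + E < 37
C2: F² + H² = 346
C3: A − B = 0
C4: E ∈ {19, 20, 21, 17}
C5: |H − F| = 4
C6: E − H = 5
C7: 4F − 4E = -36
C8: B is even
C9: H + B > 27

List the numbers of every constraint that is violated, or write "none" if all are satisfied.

The assignment fails constraints 8, 9.

C1: H + E = 15 + 20 = 35; 35 < 37  holds
C2: F² + H² = 11² + 15² = 121 + 225 = 346  holds
C3: A − B = 11 − 11 = 0  holds
C4: E = 20 is in {19, 20, 21, 17}  holds
C5: |15 − 11| = 4  holds
C6: E − H = 20 − 15 = 5  holds
C7: 4F − 4E = 4(11) − 4(20) = -36  holds
C8: B = 11 is odd  fails
C9: H + B = 15 + 11 = 26; 26 ≤ 27, bound 27 not met  fails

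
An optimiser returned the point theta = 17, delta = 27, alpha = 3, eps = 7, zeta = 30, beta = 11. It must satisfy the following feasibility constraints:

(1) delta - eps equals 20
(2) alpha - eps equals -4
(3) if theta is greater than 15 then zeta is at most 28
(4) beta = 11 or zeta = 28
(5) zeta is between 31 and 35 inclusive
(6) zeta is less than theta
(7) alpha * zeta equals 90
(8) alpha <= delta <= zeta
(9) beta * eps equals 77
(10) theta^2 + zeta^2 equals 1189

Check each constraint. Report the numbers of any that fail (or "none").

(1) delta - eps = 27 - 7 = 20  ✔
(2) alpha - eps = 3 - 7 = -4  ✔
(3) theta = 17 > 15, so we need zeta ≤ 28; but zeta = 30 > 28  ✘
(4) beta = 11 = 11 (first disjunct)  ✔
(5) zeta = 30 is outside [31, 35]  ✘
(6) zeta = 30, theta = 17; 30 ≥ 17 (want <)  ✘
(7) alpha * zeta = 3 * 30 = 90  ✔
(8) values 3 <= 27 <= 30  ✔
(9) beta * eps = 11 * 7 = 77  ✔
(10) theta^2 + zeta^2 = 17^2 + 30^2 = 289 + 900 = 1189  ✔

Constraints 3, 5, and 6 do not hold.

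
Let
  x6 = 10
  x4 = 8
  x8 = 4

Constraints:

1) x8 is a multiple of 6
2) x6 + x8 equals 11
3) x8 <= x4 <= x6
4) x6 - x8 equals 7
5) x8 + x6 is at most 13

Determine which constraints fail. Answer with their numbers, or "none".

Constraints 1, 2, 4, and 5 are violated.

1) 4 = 6*0 + 4, so 6 does not divide 4  false
2) x6 + x8 = 10 + 4 = 14, not 11  false
3) values 4 <= 8 <= 10  true
4) x6 - x8 = 10 - 4 = 6, not 7  false
5) x8 + x6 = 4 + 10 = 14; 14 > 13, bound 13 not met  false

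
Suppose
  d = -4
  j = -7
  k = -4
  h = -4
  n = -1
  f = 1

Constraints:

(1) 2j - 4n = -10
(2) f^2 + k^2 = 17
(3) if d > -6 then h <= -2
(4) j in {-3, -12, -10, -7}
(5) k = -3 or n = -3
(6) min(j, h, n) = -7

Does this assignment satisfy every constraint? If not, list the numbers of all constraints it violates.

Constraint 5 does not hold.

(1) 2j - 4n = 2(-7) - 4(-1) = -10  true
(2) f^2 + k^2 = 1^2 + (-4)^2 = 1 + 16 = 17  true
(3) d = -4 > -6, so we need h ≤ -2; h = -4 ≤ -2  true
(4) j = -7 is in {-3, -12, -10, -7}  true
(5) k = -4 ≠ -3 and n = -1 ≠ -3; both disjuncts false  false
(6) min(-7, -4, -1) = -7  true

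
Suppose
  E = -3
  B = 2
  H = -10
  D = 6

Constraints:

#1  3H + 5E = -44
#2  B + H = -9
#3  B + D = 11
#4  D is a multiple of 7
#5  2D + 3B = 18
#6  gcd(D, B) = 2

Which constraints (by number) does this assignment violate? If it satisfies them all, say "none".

#1 3H + 5E = 3(-10) + 5(-3) = -45, not -44  FAIL
#2 B + H = 2 + (-10) = -8, not -9  FAIL
#3 B + D = 2 + 6 = 8, not 11  FAIL
#4 6 = 7×0 + 6, so 7 does not divide 6  FAIL
#5 2D + 3B = 2(6) + 3(2) = 18  OK
#6 gcd(6, 2) = 2  OK

The assignment fails constraints 1, 2, 3, and 4.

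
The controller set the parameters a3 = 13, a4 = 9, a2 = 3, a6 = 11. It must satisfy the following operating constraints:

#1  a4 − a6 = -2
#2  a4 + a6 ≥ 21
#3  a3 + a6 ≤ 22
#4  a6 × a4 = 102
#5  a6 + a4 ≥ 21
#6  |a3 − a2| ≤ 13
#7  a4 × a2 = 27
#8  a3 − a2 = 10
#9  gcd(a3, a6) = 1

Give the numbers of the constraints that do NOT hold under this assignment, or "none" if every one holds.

The assignment fails constraints 2, 3, 4, and 5.

#1 a4 − a6 = 9 − 11 = -2  ✓
#2 a4 + a6 = 9 + 11 = 20; 20 < 21, bound 21 not met  ✗
#3 a3 + a6 = 13 + 11 = 24; 24 > 22, bound 22 not met  ✗
#4 a6 × a4 = 11 × 9 = 99, not 102  ✗
#5 a6 + a4 = 11 + 9 = 20; 20 < 21, bound 21 not met  ✗
#6 |13 − 3| = 10; 10 ≤ 13  ✓
#7 a4 × a2 = 9 × 3 = 27  ✓
#8 a3 − a2 = 13 − 3 = 10  ✓
#9 gcd(13, 11) = 1  ✓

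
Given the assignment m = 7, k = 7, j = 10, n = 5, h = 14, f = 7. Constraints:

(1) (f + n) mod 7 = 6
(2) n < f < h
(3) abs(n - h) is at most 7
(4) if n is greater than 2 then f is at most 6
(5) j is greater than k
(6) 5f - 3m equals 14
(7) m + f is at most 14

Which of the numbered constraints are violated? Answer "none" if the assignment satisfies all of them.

(1) f + n = 12; 12 mod 7 = 5, not 6 — does not hold.
(2) values 5 < 7 < 14 — holds.
(3) abs(5 - 14) = 9; 9 > 7, exceeds bound 7 — does not hold.
(4) n = 5 > 2, so we need f ≤ 6; but f = 7 > 6 — does not hold.
(5) j = 10, k = 7; 10 > 7 — holds.
(6) 5f - 3m = 5(7) - 3(7) = 14 — holds.
(7) m + f = 7 + 7 = 14; 14 ≤ 14 — holds.

Constraints 1, 3, and 4 are violated.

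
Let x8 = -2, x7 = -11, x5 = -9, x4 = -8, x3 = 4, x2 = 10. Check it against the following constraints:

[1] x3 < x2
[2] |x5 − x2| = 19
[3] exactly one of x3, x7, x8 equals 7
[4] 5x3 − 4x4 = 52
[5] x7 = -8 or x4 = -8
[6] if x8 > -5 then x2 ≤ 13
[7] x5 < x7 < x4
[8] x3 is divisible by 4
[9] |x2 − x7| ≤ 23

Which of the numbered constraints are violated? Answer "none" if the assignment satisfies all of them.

Violated: 3, 7.

[1] x3 = 4, x2 = 10; 4 < 10 — satisfied.
[2] |-9 − 10| = 19 — satisfied.
[3] x3=4, x7=-11, x8=-2; 0 of them equal 7, not exactly one — violated.
[4] 5x3 − 4x4 = 5(4) − 4(-8) = 52 — satisfied.
[5] x7 = -11 ≠ -8, but x4 = -8 = -8 (second disjunct) — satisfied.
[6] x8 = -2 > -5, so we need x2 ≤ 13; x2 = 10 ≤ 13 — satisfied.
[7] values -9, -11, -8; x5 = -9 is not < x7 = -11 — violated.
[8] 4 / 4 = 1, so 4 divides 4 — satisfied.
[9] |10 − (-11)| = 21; 21 ≤ 23 — satisfied.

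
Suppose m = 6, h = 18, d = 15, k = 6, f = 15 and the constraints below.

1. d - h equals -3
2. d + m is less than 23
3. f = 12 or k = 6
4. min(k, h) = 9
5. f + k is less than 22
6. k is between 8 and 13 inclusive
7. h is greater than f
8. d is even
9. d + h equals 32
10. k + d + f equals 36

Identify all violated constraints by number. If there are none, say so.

The assignment fails constraints 4, 6, 8, and 9.

1. d - h = 15 - 18 = -3 — satisfied.
2. d + m = 15 + 6 = 21; 21 < 23 — satisfied.
3. f = 15 ≠ 12, but k = 6 = 6 (second disjunct) — satisfied.
4. min(6, 18) = 6, not 9 — violated.
5. f + k = 15 + 6 = 21; 21 < 22 — satisfied.
6. k = 6 is outside [8, 13] — violated.
7. h = 18, f = 15; 18 > 15 — satisfied.
8. d = 15 is odd — violated.
9. d + h = 15 + 18 = 33, not 32 — violated.
10. k + d + f = 6 + 15 + 15 = 36 — satisfied.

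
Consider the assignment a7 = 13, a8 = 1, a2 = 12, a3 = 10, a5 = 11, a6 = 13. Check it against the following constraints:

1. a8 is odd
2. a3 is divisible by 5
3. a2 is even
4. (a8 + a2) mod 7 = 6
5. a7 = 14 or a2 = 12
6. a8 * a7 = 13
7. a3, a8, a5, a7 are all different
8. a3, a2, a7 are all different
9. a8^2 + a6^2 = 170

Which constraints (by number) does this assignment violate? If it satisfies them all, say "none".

Yes — all constraints hold.

1. a8 = 1 is odd — satisfied.
2. 10 / 5 = 2, so 5 divides 10 — satisfied.
3. a2 = 12 is even — satisfied.
4. a8 + a2 = 13; 13 mod 7 = 6 — satisfied.
5. a7 = 13 ≠ 14, but a2 = 12 = 12 (second disjunct) — satisfied.
6. a8 * a7 = 1 * 13 = 13 — satisfied.
7. values 10, 1, 11, 13 are pairwise distinct — satisfied.
8. values 10, 12, 13 are pairwise distinct — satisfied.
9. a8^2 + a6^2 = 1^2 + 13^2 = 1 + 169 = 170 — satisfied.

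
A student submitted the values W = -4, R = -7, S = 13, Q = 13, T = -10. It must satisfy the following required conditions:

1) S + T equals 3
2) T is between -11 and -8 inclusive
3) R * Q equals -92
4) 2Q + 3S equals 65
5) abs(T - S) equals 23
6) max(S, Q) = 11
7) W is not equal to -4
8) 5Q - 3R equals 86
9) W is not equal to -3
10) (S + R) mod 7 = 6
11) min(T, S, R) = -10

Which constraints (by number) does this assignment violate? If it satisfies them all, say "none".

1) S + T = 13 + (-10) = 3 — satisfied.
2) T = -10 lies in [-11, -8] — satisfied.
3) R * Q = -7 * 13 = -91, not -92 — violated.
4) 2Q + 3S = 2(13) + 3(13) = 65 — satisfied.
5) abs(-10 - 13) = 23 — satisfied.
6) max(13, 13) = 13, not 11 — violated.
7) W = -4, but -4 is required to differ — violated.
8) 5Q - 3R = 5(13) - 3(-7) = 86 — satisfied.
9) W = -4, and -4 ≠ -3 — satisfied.
10) S + R = 6; 6 mod 7 = 6 — satisfied.
11) min(-10, 13, -7) = -10 — satisfied.

Violated: 3, 6, and 7.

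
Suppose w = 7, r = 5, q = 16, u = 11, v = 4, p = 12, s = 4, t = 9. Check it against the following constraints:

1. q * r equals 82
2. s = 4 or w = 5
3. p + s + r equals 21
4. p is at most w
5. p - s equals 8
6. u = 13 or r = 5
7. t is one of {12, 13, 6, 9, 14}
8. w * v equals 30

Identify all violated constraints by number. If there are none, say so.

Constraints 1, 4, and 8 are violated.

1. q * r = 16 * 5 = 80, not 82  FAIL
2. s = 4 = 4 (first disjunct)  OK
3. p + s + r = 12 + 4 + 5 = 21  OK
4. p = 12, w = 7; 12 > 7 (want ≤)  FAIL
5. p - s = 12 - 4 = 8  OK
6. u = 11 ≠ 13, but r = 5 = 5 (second disjunct)  OK
7. t = 9 is in {12, 13, 6, 9, 14}  OK
8. w * v = 7 * 4 = 28, not 30  FAIL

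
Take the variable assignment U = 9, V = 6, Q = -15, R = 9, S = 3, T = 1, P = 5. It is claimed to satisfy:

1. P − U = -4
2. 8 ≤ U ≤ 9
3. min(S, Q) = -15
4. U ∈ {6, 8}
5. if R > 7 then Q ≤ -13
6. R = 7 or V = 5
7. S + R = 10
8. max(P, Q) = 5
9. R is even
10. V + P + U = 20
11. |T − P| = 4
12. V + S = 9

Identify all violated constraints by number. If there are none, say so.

1. P − U = 5 − 9 = -4  ✔
2. U = 9 lies in [8, 9]  ✔
3. min(3, -15) = -15  ✔
4. U = 9 is not in {6, 8}  ✘
5. R = 9 > 7, so we need Q ≤ -13; Q = -15 ≤ -13  ✔
6. R = 9 ≠ 7 and V = 6 ≠ 5; both disjuncts false  ✘
7. S + R = 3 + 9 = 12, not 10  ✘
8. max(5, -15) = 5  ✔
9. R = 9 is odd  ✘
10. V + P + U = 6 + 5 + 9 = 20  ✔
11. |1 − 5| = 4  ✔
12. V + S = 6 + 3 = 9  ✔

Constraints 4, 6, 7, and 9 do not hold.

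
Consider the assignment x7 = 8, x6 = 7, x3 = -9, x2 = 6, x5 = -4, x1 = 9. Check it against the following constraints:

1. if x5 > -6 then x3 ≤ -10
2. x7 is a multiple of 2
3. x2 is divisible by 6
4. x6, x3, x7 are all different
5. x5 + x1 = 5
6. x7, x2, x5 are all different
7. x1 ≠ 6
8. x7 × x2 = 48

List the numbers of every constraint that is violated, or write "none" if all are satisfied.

1. x5 = -4 > -6, so we need x3 ≤ -10; but x3 = -9 > -10  fails
2. 8 / 2 = 4, so 2 divides 8  holds
3. 6 / 6 = 1, so 6 divides 6  holds
4. values 7, -9, 8 are pairwise distinct  holds
5. x5 + x1 = -4 + 9 = 5  holds
6. values 8, 6, -4 are pairwise distinct  holds
7. x1 = 9, and 9 ≠ 6  holds
8. x7 × x2 = 8 × 6 = 48  holds

No — constraint 1 is not satisfied.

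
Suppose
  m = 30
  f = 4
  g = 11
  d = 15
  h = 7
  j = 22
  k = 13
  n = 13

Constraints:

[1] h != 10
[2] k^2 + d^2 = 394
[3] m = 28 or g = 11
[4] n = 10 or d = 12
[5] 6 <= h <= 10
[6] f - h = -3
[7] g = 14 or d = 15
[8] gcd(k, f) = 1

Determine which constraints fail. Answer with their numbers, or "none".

The assignment fails constraint 4.

[1] h = 7, and 7 ≠ 10 — satisfied.
[2] k^2 + d^2 = 13^2 + 15^2 = 169 + 225 = 394 — satisfied.
[3] m = 30 ≠ 28, but g = 11 = 11 (second disjunct) — satisfied.
[4] n = 13 ≠ 10 and d = 15 ≠ 12; both disjuncts false — violated.
[5] h = 7 lies in [6, 10] — satisfied.
[6] f - h = 4 - 7 = -3 — satisfied.
[7] g = 11 ≠ 14, but d = 15 = 15 (second disjunct) — satisfied.
[8] gcd(13, 4) = 1 — satisfied.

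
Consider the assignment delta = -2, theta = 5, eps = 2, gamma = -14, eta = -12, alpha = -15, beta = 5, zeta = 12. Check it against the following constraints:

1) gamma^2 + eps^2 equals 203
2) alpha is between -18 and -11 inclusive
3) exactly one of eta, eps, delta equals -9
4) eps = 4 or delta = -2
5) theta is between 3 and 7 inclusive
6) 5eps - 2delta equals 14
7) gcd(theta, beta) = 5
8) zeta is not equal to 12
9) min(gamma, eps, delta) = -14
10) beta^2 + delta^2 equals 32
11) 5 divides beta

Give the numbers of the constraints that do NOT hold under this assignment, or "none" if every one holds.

Constraints 1, 3, 8, and 10 do not hold.

1) gamma^2 + eps^2 = (-14)^2 + 2^2 = 196 + 4 = 200, not 203  ✗
2) alpha = -15 lies in [-18, -11]  ✓
3) eta=-12, eps=2, delta=-2; 0 of them equal -9, not exactly one  ✗
4) eps = 2 ≠ 4, but delta = -2 = -2 (second disjunct)  ✓
5) theta = 5 lies in [3, 7]  ✓
6) 5eps - 2delta = 5(2) - 2(-2) = 14  ✓
7) gcd(5, 5) = 5  ✓
8) zeta = 12, but 12 is required to differ  ✗
9) min(-14, 2, -2) = -14  ✓
10) beta^2 + delta^2 = 5^2 + (-2)^2 = 25 + 4 = 29, not 32  ✗
11) 5 / 5 = 1, so 5 divides 5  ✓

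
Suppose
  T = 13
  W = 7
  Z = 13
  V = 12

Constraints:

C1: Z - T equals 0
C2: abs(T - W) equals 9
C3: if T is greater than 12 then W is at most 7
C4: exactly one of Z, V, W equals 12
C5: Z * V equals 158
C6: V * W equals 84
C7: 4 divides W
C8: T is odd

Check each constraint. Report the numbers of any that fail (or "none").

C1: Z - T = 13 - 13 = 0 — holds.
C2: abs(13 - 7) = 6, not 9 — fails.
C3: T = 13 > 12, so we need W ≤ 7; W = 7 ≤ 7 — holds.
C4: Z=13, V=12, W=7; 1 of them equals 12 — holds.
C5: Z * V = 13 * 12 = 156, not 158 — fails.
C6: V * W = 12 * 7 = 84 — holds.
C7: 7 = 4*1 + 3, so 4 does not divide 7 — fails.
C8: T = 13 is odd — holds.

The assignment fails constraints 2, 5, and 7.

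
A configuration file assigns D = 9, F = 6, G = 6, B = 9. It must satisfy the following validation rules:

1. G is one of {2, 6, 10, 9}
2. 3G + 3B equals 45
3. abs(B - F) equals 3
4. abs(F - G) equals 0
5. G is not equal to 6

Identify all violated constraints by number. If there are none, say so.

1. G = 6 is in {2, 6, 10, 9} — satisfied.
2. 3G + 3B = 3(6) + 3(9) = 45 — satisfied.
3. abs(9 - 6) = 3 — satisfied.
4. abs(6 - 6) = 0 — satisfied.
5. G = 6, but 6 is required to differ — violated.

No — constraint 5 is not satisfied.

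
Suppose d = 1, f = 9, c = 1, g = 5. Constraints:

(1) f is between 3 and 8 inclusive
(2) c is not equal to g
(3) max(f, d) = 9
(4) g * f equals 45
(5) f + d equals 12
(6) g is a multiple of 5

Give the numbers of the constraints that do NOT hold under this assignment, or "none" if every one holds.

No — constraints 1 and 5 are not satisfied.

(1) f = 9 is outside [3, 8]  ✘
(2) c = 1, g = 5; distinct  ✔
(3) max(9, 1) = 9  ✔
(4) g * f = 5 * 9 = 45  ✔
(5) f + d = 9 + 1 = 10, not 12  ✘
(6) 5 / 5 = 1, so 5 divides 5  ✔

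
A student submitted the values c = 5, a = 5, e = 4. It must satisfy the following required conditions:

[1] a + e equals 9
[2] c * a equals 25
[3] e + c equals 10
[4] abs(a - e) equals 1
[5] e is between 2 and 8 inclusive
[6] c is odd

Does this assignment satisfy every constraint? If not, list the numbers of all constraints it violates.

Constraint 3 is violated.

[1] a + e = 5 + 4 = 9 — OK.
[2] c * a = 5 * 5 = 25 — OK.
[3] e + c = 4 + 5 = 9, not 10 — violated.
[4] abs(5 - 4) = 1 — OK.
[5] e = 4 lies in [2, 8] — OK.
[6] c = 5 is odd — OK.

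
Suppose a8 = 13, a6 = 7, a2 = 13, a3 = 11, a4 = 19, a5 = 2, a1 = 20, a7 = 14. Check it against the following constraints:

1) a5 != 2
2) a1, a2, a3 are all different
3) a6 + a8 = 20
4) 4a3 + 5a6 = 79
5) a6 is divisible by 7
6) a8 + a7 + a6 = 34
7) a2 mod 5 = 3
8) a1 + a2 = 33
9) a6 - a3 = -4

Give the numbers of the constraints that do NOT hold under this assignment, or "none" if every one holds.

1) a5 = 2, but 2 is required to differ  ✗
2) values 20, 13, 11 are pairwise distinct  ✓
3) a6 + a8 = 7 + 13 = 20  ✓
4) 4a3 + 5a6 = 4(11) + 5(7) = 79  ✓
5) 7 / 7 = 1, so 7 divides 7  ✓
6) a8 + a7 + a6 = 13 + 14 + 7 = 34  ✓
7) 13 mod 5 = 3  ✓
8) a1 + a2 = 20 + 13 = 33  ✓
9) a6 - a3 = 7 - 11 = -4  ✓

Violated: 1.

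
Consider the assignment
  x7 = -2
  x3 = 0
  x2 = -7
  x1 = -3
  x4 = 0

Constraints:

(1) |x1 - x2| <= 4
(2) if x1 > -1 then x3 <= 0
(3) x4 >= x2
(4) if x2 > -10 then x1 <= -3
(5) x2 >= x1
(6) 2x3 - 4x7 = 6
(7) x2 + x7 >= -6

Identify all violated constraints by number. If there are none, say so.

No — constraints 5, 6, and 7 are not satisfied.

(1) |-3 - (-7)| = 4; 4 ≤ 4 — OK.
(2) x1 = -3, not > -1; antecedent false, conditional vacuously true — OK.
(3) x4 = 0, x2 = -7; 0 ≥ -7 — OK.
(4) x2 = -7 > -10, so we need x1 ≤ -3; x1 = -3 ≤ -3 — OK.
(5) x2 = -7, x1 = -3; -7 < -3 (want ≥) — violated.
(6) 2x3 - 4x7 = 2(0) - 4(-2) = 8, not 6 — violated.
(7) x2 + x7 = -7 + (-2) = -9; -9 < -6, bound -6 not met — violated.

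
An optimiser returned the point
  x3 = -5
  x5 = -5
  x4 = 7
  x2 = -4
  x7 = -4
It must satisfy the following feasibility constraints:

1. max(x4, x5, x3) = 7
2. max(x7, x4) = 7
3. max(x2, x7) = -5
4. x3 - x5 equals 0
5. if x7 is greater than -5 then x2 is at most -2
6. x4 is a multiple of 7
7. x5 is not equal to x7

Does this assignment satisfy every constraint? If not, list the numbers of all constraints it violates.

Violated: 3.

1. max(7, -5, -5) = 7  yes
2. max(-4, 7) = 7  yes
3. max(-4, -4) = -4, not -5  no
4. x3 - x5 = -5 - (-5) = 0  yes
5. x7 = -4 > -5, so we need x2 ≤ -2; x2 = -4 ≤ -2  yes
6. 7 / 7 = 1, so 7 divides 7  yes
7. x5 = -5, x7 = -4; distinct  yes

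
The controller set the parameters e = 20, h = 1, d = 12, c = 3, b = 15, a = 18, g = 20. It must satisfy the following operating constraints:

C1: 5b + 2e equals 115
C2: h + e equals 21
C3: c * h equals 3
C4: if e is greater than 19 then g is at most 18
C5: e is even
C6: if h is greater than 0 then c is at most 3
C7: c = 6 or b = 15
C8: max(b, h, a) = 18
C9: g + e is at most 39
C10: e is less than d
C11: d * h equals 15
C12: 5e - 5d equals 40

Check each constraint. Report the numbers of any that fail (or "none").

C1: 5b + 2e = 5(15) + 2(20) = 115  yes
C2: h + e = 1 + 20 = 21  yes
C3: c * h = 3 * 1 = 3  yes
C4: e = 20 > 19, so we need g ≤ 18; but g = 20 > 18  no
C5: e = 20 is even  yes
C6: h = 1 > 0, so we need c ≤ 3; c = 3 ≤ 3  yes
C7: c = 3 ≠ 6, but b = 15 = 15 (second disjunct)  yes
C8: max(15, 1, 18) = 18  yes
C9: g + e = 20 + 20 = 40; 40 > 39, bound 39 not met  no
C10: e = 20, d = 12; 20 ≥ 12 (want <)  no
C11: d * h = 12 * 1 = 12, not 15  no
C12: 5e - 5d = 5(20) - 5(12) = 40  yes

Violated: 4, 9, 10, 11.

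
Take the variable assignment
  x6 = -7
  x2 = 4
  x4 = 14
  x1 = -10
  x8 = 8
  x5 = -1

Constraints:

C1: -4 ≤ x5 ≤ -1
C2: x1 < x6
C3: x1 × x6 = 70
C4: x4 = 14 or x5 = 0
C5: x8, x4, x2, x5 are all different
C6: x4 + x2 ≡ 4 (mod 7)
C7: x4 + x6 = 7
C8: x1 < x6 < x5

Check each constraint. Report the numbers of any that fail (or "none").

C1: x5 = -1 lies in [-4, -1] — holds.
C2: x1 = -10, x6 = -7; -10 < -7 — holds.
C3: x1 × x6 = -10 × (-7) = 70 — holds.
C4: x4 = 14 = 14 (first disjunct) — holds.
C5: values 8, 14, 4, -1 are pairwise distinct — holds.
C6: x4 + x2 = 18; 18 mod 7 = 4 — holds.
C7: x4 + x6 = 14 + (-7) = 7 — holds.
C8: values -10 < -7 < -1 — holds.

Yes — all constraints hold.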